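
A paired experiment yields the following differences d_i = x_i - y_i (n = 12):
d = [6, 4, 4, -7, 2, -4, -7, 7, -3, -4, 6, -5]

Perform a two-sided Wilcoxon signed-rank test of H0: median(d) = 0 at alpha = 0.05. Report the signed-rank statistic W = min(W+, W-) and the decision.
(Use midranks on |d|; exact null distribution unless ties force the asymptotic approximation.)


Step 1: Drop any zero differences (none here) and take |d_i|.
|d| = [6, 4, 4, 7, 2, 4, 7, 7, 3, 4, 6, 5]
Step 2: Midrank |d_i| (ties get averaged ranks).
ranks: |6|->8.5, |4|->4.5, |4|->4.5, |7|->11, |2|->1, |4|->4.5, |7|->11, |7|->11, |3|->2, |4|->4.5, |6|->8.5, |5|->7
Step 3: Attach original signs; sum ranks with positive sign and with negative sign.
W+ = 8.5 + 4.5 + 4.5 + 1 + 11 + 8.5 = 38
W- = 11 + 4.5 + 11 + 2 + 4.5 + 7 = 40
(Check: W+ + W- = 78 should equal n(n+1)/2 = 78.)
Step 4: Test statistic W = min(W+, W-) = 38.
Step 5: Ties in |d|, so use the tie-corrected normal approximation.
        E[W] = n(n+1)/4 = 12*13/4 = 39.
        Tie groups: |d|=4 (t=4), |d|=6 (t=2), |d|=7 (t=3); sum(t^3 - t) = 90.
        Var[W] = n(n+1)(2n+1)/24 - sum(t^3-t)/48 = 3900/24 - 90/48 = 160.625.
        z = (W - E[W]) / sqrt(Var[W]) = (38 - 39) / 12.6738 = -0.0789.
        Two-sided p = 2*Phi(z) = 0.937110.
Step 6: alpha = 0.05. fail to reject H0.

W+ = 38, W- = 40, W = min = 38, p = 0.937110, fail to reject H0.


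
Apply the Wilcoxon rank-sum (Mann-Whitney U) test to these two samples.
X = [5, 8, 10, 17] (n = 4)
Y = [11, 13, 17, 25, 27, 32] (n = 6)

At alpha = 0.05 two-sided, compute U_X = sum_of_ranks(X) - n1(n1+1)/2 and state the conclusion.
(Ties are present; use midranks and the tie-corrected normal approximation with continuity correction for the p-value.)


Step 1: Combine and sort all 10 observations; assign midranks.
sorted (value, group): (5,X), (8,X), (10,X), (11,Y), (13,Y), (17,X), (17,Y), (25,Y), (27,Y), (32,Y)
ranks: 5->1, 8->2, 10->3, 11->4, 13->5, 17->6.5, 17->6.5, 25->8, 27->9, 32->10
Step 2: Rank sum for X: R1 = 1 + 2 + 3 + 6.5 = 12.5.
Step 3: U_X = R1 - n1(n1+1)/2 = 12.5 - 4*5/2 = 12.5 - 10 = 2.5.
       U_Y = n1*n2 - U_X = 24 - 2.5 = 21.5.
Step 4: Ties are present, so use the tie-corrected normal approximation (with continuity correction) for the p-value.
Step 5: p-value = 0.054273; compare to alpha = 0.05. fail to reject H0.

U_X = 2.5, p = 0.054273, fail to reject H0 at alpha = 0.05.


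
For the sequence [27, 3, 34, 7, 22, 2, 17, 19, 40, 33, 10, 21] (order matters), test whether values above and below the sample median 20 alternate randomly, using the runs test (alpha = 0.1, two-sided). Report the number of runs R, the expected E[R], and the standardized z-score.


Step 1: Compute median = 20; label A = above, B = below.
Labels in order: ABABABBBAABA  (n_A = 6, n_B = 6)
Step 2: Count runs R = 9.
Step 3: Under H0 (random ordering), E[R] = 2*n_A*n_B/(n_A+n_B) + 1 = 2*6*6/12 + 1 = 7.0000.
        Var[R] = 2*n_A*n_B*(2*n_A*n_B - n_A - n_B) / ((n_A+n_B)^2 * (n_A+n_B-1)) = 4320/1584 = 2.7273.
        SD[R] = 1.6514.
Step 4: Continuity-corrected z = (R - 0.5 - E[R]) / SD[R] = (9 - 0.5 - 7.0000) / 1.6514 = 0.9083.
Step 5: Two-sided p-value via normal approximation = 2*(1 - Phi(|z|)) = 0.363722.
Step 6: alpha = 0.1. fail to reject H0.

R = 9, z = 0.9083, p = 0.363722, fail to reject H0.


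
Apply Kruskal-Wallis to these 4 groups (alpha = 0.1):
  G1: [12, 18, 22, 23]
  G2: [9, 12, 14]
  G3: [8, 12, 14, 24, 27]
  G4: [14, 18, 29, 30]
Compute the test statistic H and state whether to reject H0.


Step 1: Combine all N = 16 observations and assign midranks.
sorted (value, group, rank): (8,G3,1), (9,G2,2), (12,G1,4), (12,G2,4), (12,G3,4), (14,G2,7), (14,G3,7), (14,G4,7), (18,G1,9.5), (18,G4,9.5), (22,G1,11), (23,G1,12), (24,G3,13), (27,G3,14), (29,G4,15), (30,G4,16)
Step 2: Sum ranks within each group.
R_1 = 36.5 (n_1 = 4)
R_2 = 13 (n_2 = 3)
R_3 = 39 (n_3 = 5)
R_4 = 47.5 (n_4 = 4)
Step 3: H = 12/(N(N+1)) * sum(R_i^2/n_i) - 3(N+1)
     = 12/(16*17) * (36.5^2/4 + 13^2/3 + 39^2/5 + 47.5^2/4) - 3*17
     = 0.044118 * 1257.66 - 51
     = 4.484926.
Step 4: Ties present; correction factor C = 1 - 54/(16^3 - 16) = 0.986765. Corrected H = 4.484926 / 0.986765 = 4.545082.
Step 5: Under H0, H ~ chi^2(3); p-value = 0.208304.
Step 6: alpha = 0.1. fail to reject H0.

H = 4.5451, df = 3, p = 0.208304, fail to reject H0.


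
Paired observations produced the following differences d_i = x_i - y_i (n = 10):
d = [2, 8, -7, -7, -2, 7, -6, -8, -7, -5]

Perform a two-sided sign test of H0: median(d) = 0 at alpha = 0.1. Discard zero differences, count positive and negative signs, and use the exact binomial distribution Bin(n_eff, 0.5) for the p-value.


Step 1: Discard zero differences. Original n = 10; n_eff = number of nonzero differences = 10.
Nonzero differences (with sign): +2, +8, -7, -7, -2, +7, -6, -8, -7, -5
Step 2: Count signs: positive = 3, negative = 7.
Step 3: Under H0: P(positive) = 0.5, so the number of positives S ~ Bin(10, 0.5).
Step 4: Two-sided exact p-value = sum of Bin(10,0.5) probabilities at or below the observed probability = 0.343750.
Step 5: alpha = 0.1. fail to reject H0.

n_eff = 10, pos = 3, neg = 7, p = 0.343750, fail to reject H0.


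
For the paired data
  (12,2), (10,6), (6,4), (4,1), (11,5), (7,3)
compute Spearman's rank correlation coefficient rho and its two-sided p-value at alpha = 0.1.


Step 1: Rank x and y separately (midranks; no ties here).
rank(x): 12->6, 10->4, 6->2, 4->1, 11->5, 7->3
rank(y): 2->2, 6->6, 4->4, 1->1, 5->5, 3->3
Step 2: d_i = R_x(i) - R_y(i); compute d_i^2.
  (6-2)^2=16, (4-6)^2=4, (2-4)^2=4, (1-1)^2=0, (5-5)^2=0, (3-3)^2=0
sum(d^2) = 24.
Step 3: rho = 1 - 6*24 / (6*(6^2 - 1)) = 1 - 144/210 = 0.314286.
Step 4: Under H0, t = rho * sqrt((n-2)/(1-rho^2)) = 0.6621 ~ t(4).
Step 5: Two-sided p-value from the t-distribution with 4 df = 0.544093.
Step 6: alpha = 0.1. fail to reject H0.

rho = 0.3143, p = 0.544093, fail to reject H0 at alpha = 0.1.


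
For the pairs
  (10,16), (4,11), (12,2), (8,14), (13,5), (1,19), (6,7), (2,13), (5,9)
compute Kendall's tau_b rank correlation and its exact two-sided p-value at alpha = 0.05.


Step 1: Enumerate the 36 unordered pairs (i,j) with i<j and classify each by sign(x_j-x_i) * sign(y_j-y_i).
  (1,2):dx=-6,dy=-5->C; (1,3):dx=+2,dy=-14->D; (1,4):dx=-2,dy=-2->C; (1,5):dx=+3,dy=-11->D
  (1,6):dx=-9,dy=+3->D; (1,7):dx=-4,dy=-9->C; (1,8):dx=-8,dy=-3->C; (1,9):dx=-5,dy=-7->C
  (2,3):dx=+8,dy=-9->D; (2,4):dx=+4,dy=+3->C; (2,5):dx=+9,dy=-6->D; (2,6):dx=-3,dy=+8->D
  (2,7):dx=+2,dy=-4->D; (2,8):dx=-2,dy=+2->D; (2,9):dx=+1,dy=-2->D; (3,4):dx=-4,dy=+12->D
  (3,5):dx=+1,dy=+3->C; (3,6):dx=-11,dy=+17->D; (3,7):dx=-6,dy=+5->D; (3,8):dx=-10,dy=+11->D
  (3,9):dx=-7,dy=+7->D; (4,5):dx=+5,dy=-9->D; (4,6):dx=-7,dy=+5->D; (4,7):dx=-2,dy=-7->C
  (4,8):dx=-6,dy=-1->C; (4,9):dx=-3,dy=-5->C; (5,6):dx=-12,dy=+14->D; (5,7):dx=-7,dy=+2->D
  (5,8):dx=-11,dy=+8->D; (5,9):dx=-8,dy=+4->D; (6,7):dx=+5,dy=-12->D; (6,8):dx=+1,dy=-6->D
  (6,9):dx=+4,dy=-10->D; (7,8):dx=-4,dy=+6->D; (7,9):dx=-1,dy=+2->D; (8,9):dx=+3,dy=-4->D
Step 2: C = 10, D = 26, total pairs = 36.
Step 3: tau = (C - D)/(n(n-1)/2) = (10 - 26)/36 = -0.444444.
Step 4: Exact two-sided p-value (enumerate n! = 362880 permutations of y under H0): p = 0.119439.
Step 5: alpha = 0.05. fail to reject H0.

tau_b = -0.4444 (C=10, D=26), p = 0.119439, fail to reject H0.


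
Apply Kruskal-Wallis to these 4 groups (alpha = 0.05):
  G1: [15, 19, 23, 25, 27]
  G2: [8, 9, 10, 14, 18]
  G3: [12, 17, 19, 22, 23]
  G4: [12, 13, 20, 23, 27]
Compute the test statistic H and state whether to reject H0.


Step 1: Combine all N = 20 observations and assign midranks.
sorted (value, group, rank): (8,G2,1), (9,G2,2), (10,G2,3), (12,G3,4.5), (12,G4,4.5), (13,G4,6), (14,G2,7), (15,G1,8), (17,G3,9), (18,G2,10), (19,G1,11.5), (19,G3,11.5), (20,G4,13), (22,G3,14), (23,G1,16), (23,G3,16), (23,G4,16), (25,G1,18), (27,G1,19.5), (27,G4,19.5)
Step 2: Sum ranks within each group.
R_1 = 73 (n_1 = 5)
R_2 = 23 (n_2 = 5)
R_3 = 55 (n_3 = 5)
R_4 = 59 (n_4 = 5)
Step 3: H = 12/(N(N+1)) * sum(R_i^2/n_i) - 3(N+1)
     = 12/(20*21) * (73^2/5 + 23^2/5 + 55^2/5 + 59^2/5) - 3*21
     = 0.028571 * 2472.8 - 63
     = 7.651429.
Step 4: Ties present; correction factor C = 1 - 42/(20^3 - 20) = 0.994737. Corrected H = 7.651429 / 0.994737 = 7.691912.
Step 5: Under H0, H ~ chi^2(3); p-value = 0.052827.
Step 6: alpha = 0.05. fail to reject H0.

H = 7.6919, df = 3, p = 0.052827, fail to reject H0.


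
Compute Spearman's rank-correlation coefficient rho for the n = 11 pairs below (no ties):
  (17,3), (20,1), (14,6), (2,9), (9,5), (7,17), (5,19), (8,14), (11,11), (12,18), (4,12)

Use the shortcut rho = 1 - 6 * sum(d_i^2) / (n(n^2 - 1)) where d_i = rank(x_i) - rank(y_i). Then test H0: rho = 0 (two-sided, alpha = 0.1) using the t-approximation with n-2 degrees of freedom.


Step 1: Rank x and y separately (midranks; no ties here).
rank(x): 17->10, 20->11, 14->9, 2->1, 9->6, 7->4, 5->3, 8->5, 11->7, 12->8, 4->2
rank(y): 3->2, 1->1, 6->4, 9->5, 5->3, 17->9, 19->11, 14->8, 11->6, 18->10, 12->7
Step 2: d_i = R_x(i) - R_y(i); compute d_i^2.
  (10-2)^2=64, (11-1)^2=100, (9-4)^2=25, (1-5)^2=16, (6-3)^2=9, (4-9)^2=25, (3-11)^2=64, (5-8)^2=9, (7-6)^2=1, (8-10)^2=4, (2-7)^2=25
sum(d^2) = 342.
Step 3: rho = 1 - 6*342 / (11*(11^2 - 1)) = 1 - 2052/1320 = -0.554545.
Step 4: Under H0, t = rho * sqrt((n-2)/(1-rho^2)) = -1.9992 ~ t(9).
Step 5: Two-sided p-value from the t-distribution with 9 df = 0.076652.
Step 6: alpha = 0.1. reject H0.

rho = -0.5545, p = 0.076652, reject H0 at alpha = 0.1.


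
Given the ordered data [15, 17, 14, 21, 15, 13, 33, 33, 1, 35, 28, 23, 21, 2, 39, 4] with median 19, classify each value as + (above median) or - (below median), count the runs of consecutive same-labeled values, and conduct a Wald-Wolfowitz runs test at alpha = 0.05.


Step 1: Compute median = 19; label A = above, B = below.
Labels in order: BBBABBAABAAAABAB  (n_A = 8, n_B = 8)
Step 2: Count runs R = 9.
Step 3: Under H0 (random ordering), E[R] = 2*n_A*n_B/(n_A+n_B) + 1 = 2*8*8/16 + 1 = 9.0000.
        Var[R] = 2*n_A*n_B*(2*n_A*n_B - n_A - n_B) / ((n_A+n_B)^2 * (n_A+n_B-1)) = 14336/3840 = 3.7333.
        SD[R] = 1.9322.
Step 4: R = E[R], so z = 0 with no continuity correction.
Step 5: Two-sided p-value via normal approximation = 2*(1 - Phi(|z|)) = 1.000000.
Step 6: alpha = 0.05. fail to reject H0.

R = 9, z = 0.0000, p = 1.000000, fail to reject H0.


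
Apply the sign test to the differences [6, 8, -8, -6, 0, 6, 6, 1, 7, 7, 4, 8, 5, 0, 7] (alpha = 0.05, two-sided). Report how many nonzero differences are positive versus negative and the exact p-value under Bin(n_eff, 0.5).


Step 1: Discard zero differences. Original n = 15; n_eff = number of nonzero differences = 13.
Nonzero differences (with sign): +6, +8, -8, -6, +6, +6, +1, +7, +7, +4, +8, +5, +7
Step 2: Count signs: positive = 11, negative = 2.
Step 3: Under H0: P(positive) = 0.5, so the number of positives S ~ Bin(13, 0.5).
Step 4: Two-sided exact p-value = sum of Bin(13,0.5) probabilities at or below the observed probability = 0.022461.
Step 5: alpha = 0.05. reject H0.

n_eff = 13, pos = 11, neg = 2, p = 0.022461, reject H0.


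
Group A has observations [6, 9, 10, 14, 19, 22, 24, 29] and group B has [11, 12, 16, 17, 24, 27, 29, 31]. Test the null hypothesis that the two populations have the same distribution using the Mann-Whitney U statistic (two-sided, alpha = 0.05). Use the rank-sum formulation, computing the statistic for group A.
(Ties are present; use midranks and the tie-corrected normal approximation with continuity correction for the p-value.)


Step 1: Combine and sort all 16 observations; assign midranks.
sorted (value, group): (6,X), (9,X), (10,X), (11,Y), (12,Y), (14,X), (16,Y), (17,Y), (19,X), (22,X), (24,X), (24,Y), (27,Y), (29,X), (29,Y), (31,Y)
ranks: 6->1, 9->2, 10->3, 11->4, 12->5, 14->6, 16->7, 17->8, 19->9, 22->10, 24->11.5, 24->11.5, 27->13, 29->14.5, 29->14.5, 31->16
Step 2: Rank sum for X: R1 = 1 + 2 + 3 + 6 + 9 + 10 + 11.5 + 14.5 = 57.
Step 3: U_X = R1 - n1(n1+1)/2 = 57 - 8*9/2 = 57 - 36 = 21.
       U_Y = n1*n2 - U_X = 64 - 21 = 43.
Step 4: Ties are present, so use the tie-corrected normal approximation (with continuity correction) for the p-value.
Step 5: p-value = 0.269443; compare to alpha = 0.05. fail to reject H0.

U_X = 21, p = 0.269443, fail to reject H0 at alpha = 0.05.


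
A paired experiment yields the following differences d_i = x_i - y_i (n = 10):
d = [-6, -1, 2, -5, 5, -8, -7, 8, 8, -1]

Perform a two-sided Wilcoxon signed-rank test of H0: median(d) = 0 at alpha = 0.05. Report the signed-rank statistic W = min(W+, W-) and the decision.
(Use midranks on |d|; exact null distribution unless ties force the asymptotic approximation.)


Step 1: Drop any zero differences (none here) and take |d_i|.
|d| = [6, 1, 2, 5, 5, 8, 7, 8, 8, 1]
Step 2: Midrank |d_i| (ties get averaged ranks).
ranks: |6|->6, |1|->1.5, |2|->3, |5|->4.5, |5|->4.5, |8|->9, |7|->7, |8|->9, |8|->9, |1|->1.5
Step 3: Attach original signs; sum ranks with positive sign and with negative sign.
W+ = 3 + 4.5 + 9 + 9 = 25.5
W- = 6 + 1.5 + 4.5 + 9 + 7 + 1.5 = 29.5
(Check: W+ + W- = 55 should equal n(n+1)/2 = 55.)
Step 4: Test statistic W = min(W+, W-) = 25.5.
Step 5: Ties in |d|, so use the tie-corrected normal approximation.
        E[W] = n(n+1)/4 = 10*11/4 = 27.5.
        Tie groups: |d|=1 (t=2), |d|=5 (t=2), |d|=8 (t=3); sum(t^3 - t) = 36.
        Var[W] = n(n+1)(2n+1)/24 - sum(t^3-t)/48 = 2310/24 - 36/48 = 95.5.
        z = (W - E[W]) / sqrt(Var[W]) = (25.5 - 27.5) / 9.7724 = -0.2047.
        Two-sided p = 2*Phi(z) = 0.837839.
Step 6: alpha = 0.05. fail to reject H0.

W+ = 25.5, W- = 29.5, W = min = 25.5, p = 0.837839, fail to reject H0.


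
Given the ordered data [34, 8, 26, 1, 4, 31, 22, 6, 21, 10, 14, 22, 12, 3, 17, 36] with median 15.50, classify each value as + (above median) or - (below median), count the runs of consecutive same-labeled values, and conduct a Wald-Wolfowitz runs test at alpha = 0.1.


Step 1: Compute median = 15.50; label A = above, B = below.
Labels in order: ABABBAABABBABBAA  (n_A = 8, n_B = 8)
Step 2: Count runs R = 11.
Step 3: Under H0 (random ordering), E[R] = 2*n_A*n_B/(n_A+n_B) + 1 = 2*8*8/16 + 1 = 9.0000.
        Var[R] = 2*n_A*n_B*(2*n_A*n_B - n_A - n_B) / ((n_A+n_B)^2 * (n_A+n_B-1)) = 14336/3840 = 3.7333.
        SD[R] = 1.9322.
Step 4: Continuity-corrected z = (R - 0.5 - E[R]) / SD[R] = (11 - 0.5 - 9.0000) / 1.9322 = 0.7763.
Step 5: Two-sided p-value via normal approximation = 2*(1 - Phi(|z|)) = 0.437558.
Step 6: alpha = 0.1. fail to reject H0.

R = 11, z = 0.7763, p = 0.437558, fail to reject H0.


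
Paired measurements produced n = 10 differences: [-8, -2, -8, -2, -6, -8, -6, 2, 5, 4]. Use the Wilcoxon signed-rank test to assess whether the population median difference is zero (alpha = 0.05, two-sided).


Step 1: Drop any zero differences (none here) and take |d_i|.
|d| = [8, 2, 8, 2, 6, 8, 6, 2, 5, 4]
Step 2: Midrank |d_i| (ties get averaged ranks).
ranks: |8|->9, |2|->2, |8|->9, |2|->2, |6|->6.5, |8|->9, |6|->6.5, |2|->2, |5|->5, |4|->4
Step 3: Attach original signs; sum ranks with positive sign and with negative sign.
W+ = 2 + 5 + 4 = 11
W- = 9 + 2 + 9 + 2 + 6.5 + 9 + 6.5 = 44
(Check: W+ + W- = 55 should equal n(n+1)/2 = 55.)
Step 4: Test statistic W = min(W+, W-) = 11.
Step 5: Ties in |d|, so use the tie-corrected normal approximation.
        E[W] = n(n+1)/4 = 10*11/4 = 27.5.
        Tie groups: |d|=2 (t=3), |d|=6 (t=2), |d|=8 (t=3); sum(t^3 - t) = 54.
        Var[W] = n(n+1)(2n+1)/24 - sum(t^3-t)/48 = 2310/24 - 54/48 = 95.125.
        z = (W - E[W]) / sqrt(Var[W]) = (11 - 27.5) / 9.7532 = -1.6918.
        Two-sided p = 2*Phi(z) = 0.090693.
Step 6: alpha = 0.05. fail to reject H0.

W+ = 11, W- = 44, W = min = 11, p = 0.090693, fail to reject H0.


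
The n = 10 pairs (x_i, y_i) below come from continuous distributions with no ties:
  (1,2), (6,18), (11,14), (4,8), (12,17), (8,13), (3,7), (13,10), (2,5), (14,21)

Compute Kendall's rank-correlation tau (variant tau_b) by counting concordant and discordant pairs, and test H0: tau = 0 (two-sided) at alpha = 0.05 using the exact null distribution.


Step 1: Enumerate the 45 unordered pairs (i,j) with i<j and classify each by sign(x_j-x_i) * sign(y_j-y_i).
  (1,2):dx=+5,dy=+16->C; (1,3):dx=+10,dy=+12->C; (1,4):dx=+3,dy=+6->C; (1,5):dx=+11,dy=+15->C
  (1,6):dx=+7,dy=+11->C; (1,7):dx=+2,dy=+5->C; (1,8):dx=+12,dy=+8->C; (1,9):dx=+1,dy=+3->C
  (1,10):dx=+13,dy=+19->C; (2,3):dx=+5,dy=-4->D; (2,4):dx=-2,dy=-10->C; (2,5):dx=+6,dy=-1->D
  (2,6):dx=+2,dy=-5->D; (2,7):dx=-3,dy=-11->C; (2,8):dx=+7,dy=-8->D; (2,9):dx=-4,dy=-13->C
  (2,10):dx=+8,dy=+3->C; (3,4):dx=-7,dy=-6->C; (3,5):dx=+1,dy=+3->C; (3,6):dx=-3,dy=-1->C
  (3,7):dx=-8,dy=-7->C; (3,8):dx=+2,dy=-4->D; (3,9):dx=-9,dy=-9->C; (3,10):dx=+3,dy=+7->C
  (4,5):dx=+8,dy=+9->C; (4,6):dx=+4,dy=+5->C; (4,7):dx=-1,dy=-1->C; (4,8):dx=+9,dy=+2->C
  (4,9):dx=-2,dy=-3->C; (4,10):dx=+10,dy=+13->C; (5,6):dx=-4,dy=-4->C; (5,7):dx=-9,dy=-10->C
  (5,8):dx=+1,dy=-7->D; (5,9):dx=-10,dy=-12->C; (5,10):dx=+2,dy=+4->C; (6,7):dx=-5,dy=-6->C
  (6,8):dx=+5,dy=-3->D; (6,9):dx=-6,dy=-8->C; (6,10):dx=+6,dy=+8->C; (7,8):dx=+10,dy=+3->C
  (7,9):dx=-1,dy=-2->C; (7,10):dx=+11,dy=+14->C; (8,9):dx=-11,dy=-5->C; (8,10):dx=+1,dy=+11->C
  (9,10):dx=+12,dy=+16->C
Step 2: C = 38, D = 7, total pairs = 45.
Step 3: tau = (C - D)/(n(n-1)/2) = (38 - 7)/45 = 0.688889.
Step 4: Exact two-sided p-value (enumerate n! = 3628800 permutations of y under H0): p = 0.004687.
Step 5: alpha = 0.05. reject H0.

tau_b = 0.6889 (C=38, D=7), p = 0.004687, reject H0.


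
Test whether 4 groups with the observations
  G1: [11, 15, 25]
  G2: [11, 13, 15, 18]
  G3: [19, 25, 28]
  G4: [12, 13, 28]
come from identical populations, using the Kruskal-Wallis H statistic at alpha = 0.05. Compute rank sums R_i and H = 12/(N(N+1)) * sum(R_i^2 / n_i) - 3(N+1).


Step 1: Combine all N = 13 observations and assign midranks.
sorted (value, group, rank): (11,G1,1.5), (11,G2,1.5), (12,G4,3), (13,G2,4.5), (13,G4,4.5), (15,G1,6.5), (15,G2,6.5), (18,G2,8), (19,G3,9), (25,G1,10.5), (25,G3,10.5), (28,G3,12.5), (28,G4,12.5)
Step 2: Sum ranks within each group.
R_1 = 18.5 (n_1 = 3)
R_2 = 20.5 (n_2 = 4)
R_3 = 32 (n_3 = 3)
R_4 = 20 (n_4 = 3)
Step 3: H = 12/(N(N+1)) * sum(R_i^2/n_i) - 3(N+1)
     = 12/(13*14) * (18.5^2/3 + 20.5^2/4 + 32^2/3 + 20^2/3) - 3*14
     = 0.065934 * 693.812 - 42
     = 3.745879.
Step 4: Ties present; correction factor C = 1 - 30/(13^3 - 13) = 0.986264. Corrected H = 3.745879 / 0.986264 = 3.798050.
Step 5: Under H0, H ~ chi^2(3); p-value = 0.284113.
Step 6: alpha = 0.05. fail to reject H0.

H = 3.7981, df = 3, p = 0.284113, fail to reject H0.


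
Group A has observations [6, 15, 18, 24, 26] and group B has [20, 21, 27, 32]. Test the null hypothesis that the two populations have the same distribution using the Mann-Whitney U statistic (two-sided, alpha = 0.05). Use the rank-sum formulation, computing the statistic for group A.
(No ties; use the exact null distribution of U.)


Step 1: Combine and sort all 9 observations; assign midranks.
sorted (value, group): (6,X), (15,X), (18,X), (20,Y), (21,Y), (24,X), (26,X), (27,Y), (32,Y)
ranks: 6->1, 15->2, 18->3, 20->4, 21->5, 24->6, 26->7, 27->8, 32->9
Step 2: Rank sum for X: R1 = 1 + 2 + 3 + 6 + 7 = 19.
Step 3: U_X = R1 - n1(n1+1)/2 = 19 - 5*6/2 = 19 - 15 = 4.
       U_Y = n1*n2 - U_X = 20 - 4 = 16.
Step 4: No ties, so the exact null distribution of U (based on enumerating the C(9,5) = 126 equally likely rank assignments) gives the two-sided p-value.
Step 5: p-value = 0.190476; compare to alpha = 0.05. fail to reject H0.

U_X = 4, p = 0.190476, fail to reject H0 at alpha = 0.05.


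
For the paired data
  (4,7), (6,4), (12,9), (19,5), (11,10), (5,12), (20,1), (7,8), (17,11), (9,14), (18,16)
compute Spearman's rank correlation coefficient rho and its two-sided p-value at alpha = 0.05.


Step 1: Rank x and y separately (midranks; no ties here).
rank(x): 4->1, 6->3, 12->7, 19->10, 11->6, 5->2, 20->11, 7->4, 17->8, 9->5, 18->9
rank(y): 7->4, 4->2, 9->6, 5->3, 10->7, 12->9, 1->1, 8->5, 11->8, 14->10, 16->11
Step 2: d_i = R_x(i) - R_y(i); compute d_i^2.
  (1-4)^2=9, (3-2)^2=1, (7-6)^2=1, (10-3)^2=49, (6-7)^2=1, (2-9)^2=49, (11-1)^2=100, (4-5)^2=1, (8-8)^2=0, (5-10)^2=25, (9-11)^2=4
sum(d^2) = 240.
Step 3: rho = 1 - 6*240 / (11*(11^2 - 1)) = 1 - 1440/1320 = -0.090909.
Step 4: Under H0, t = rho * sqrt((n-2)/(1-rho^2)) = -0.2739 ~ t(9).
Step 5: Two-sided p-value from the t-distribution with 9 df = 0.790373.
Step 6: alpha = 0.05. fail to reject H0.

rho = -0.0909, p = 0.790373, fail to reject H0 at alpha = 0.05.


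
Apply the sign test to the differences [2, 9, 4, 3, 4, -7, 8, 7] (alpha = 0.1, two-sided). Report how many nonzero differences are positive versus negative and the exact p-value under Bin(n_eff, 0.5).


Step 1: Discard zero differences. Original n = 8; n_eff = number of nonzero differences = 8.
Nonzero differences (with sign): +2, +9, +4, +3, +4, -7, +8, +7
Step 2: Count signs: positive = 7, negative = 1.
Step 3: Under H0: P(positive) = 0.5, so the number of positives S ~ Bin(8, 0.5).
Step 4: Two-sided exact p-value = sum of Bin(8,0.5) probabilities at or below the observed probability = 0.070312.
Step 5: alpha = 0.1. reject H0.

n_eff = 8, pos = 7, neg = 1, p = 0.070312, reject H0.


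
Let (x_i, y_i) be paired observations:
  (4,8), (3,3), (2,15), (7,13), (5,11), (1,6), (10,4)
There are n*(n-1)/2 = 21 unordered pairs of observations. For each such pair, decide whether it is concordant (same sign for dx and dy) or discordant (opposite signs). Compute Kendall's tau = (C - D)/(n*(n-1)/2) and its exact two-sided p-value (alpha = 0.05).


Step 1: Enumerate the 21 unordered pairs (i,j) with i<j and classify each by sign(x_j-x_i) * sign(y_j-y_i).
  (1,2):dx=-1,dy=-5->C; (1,3):dx=-2,dy=+7->D; (1,4):dx=+3,dy=+5->C; (1,5):dx=+1,dy=+3->C
  (1,6):dx=-3,dy=-2->C; (1,7):dx=+6,dy=-4->D; (2,3):dx=-1,dy=+12->D; (2,4):dx=+4,dy=+10->C
  (2,5):dx=+2,dy=+8->C; (2,6):dx=-2,dy=+3->D; (2,7):dx=+7,dy=+1->C; (3,4):dx=+5,dy=-2->D
  (3,5):dx=+3,dy=-4->D; (3,6):dx=-1,dy=-9->C; (3,7):dx=+8,dy=-11->D; (4,5):dx=-2,dy=-2->C
  (4,6):dx=-6,dy=-7->C; (4,7):dx=+3,dy=-9->D; (5,6):dx=-4,dy=-5->C; (5,7):dx=+5,dy=-7->D
  (6,7):dx=+9,dy=-2->D
Step 2: C = 11, D = 10, total pairs = 21.
Step 3: tau = (C - D)/(n(n-1)/2) = (11 - 10)/21 = 0.047619.
Step 4: Exact two-sided p-value (enumerate n! = 5040 permutations of y under H0): p = 1.000000.
Step 5: alpha = 0.05. fail to reject H0.

tau_b = 0.0476 (C=11, D=10), p = 1.000000, fail to reject H0.


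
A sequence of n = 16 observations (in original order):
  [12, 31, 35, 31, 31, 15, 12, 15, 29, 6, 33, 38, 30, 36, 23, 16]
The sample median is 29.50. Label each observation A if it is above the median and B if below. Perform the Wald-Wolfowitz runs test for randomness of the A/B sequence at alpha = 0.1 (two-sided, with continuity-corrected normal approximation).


Step 1: Compute median = 29.50; label A = above, B = below.
Labels in order: BAAAABBBBBAAAABB  (n_A = 8, n_B = 8)
Step 2: Count runs R = 5.
Step 3: Under H0 (random ordering), E[R] = 2*n_A*n_B/(n_A+n_B) + 1 = 2*8*8/16 + 1 = 9.0000.
        Var[R] = 2*n_A*n_B*(2*n_A*n_B - n_A - n_B) / ((n_A+n_B)^2 * (n_A+n_B-1)) = 14336/3840 = 3.7333.
        SD[R] = 1.9322.
Step 4: Continuity-corrected z = (R + 0.5 - E[R]) / SD[R] = (5 + 0.5 - 9.0000) / 1.9322 = -1.8114.
Step 5: Two-sided p-value via normal approximation = 2*(1 - Phi(|z|)) = 0.070076.
Step 6: alpha = 0.1. reject H0.

R = 5, z = -1.8114, p = 0.070076, reject H0.


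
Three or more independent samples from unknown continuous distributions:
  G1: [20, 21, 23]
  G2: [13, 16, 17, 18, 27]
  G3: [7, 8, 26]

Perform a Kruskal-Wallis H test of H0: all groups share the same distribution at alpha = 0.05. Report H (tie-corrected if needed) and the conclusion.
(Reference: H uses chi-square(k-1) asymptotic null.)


Step 1: Combine all N = 11 observations and assign midranks.
sorted (value, group, rank): (7,G3,1), (8,G3,2), (13,G2,3), (16,G2,4), (17,G2,5), (18,G2,6), (20,G1,7), (21,G1,8), (23,G1,9), (26,G3,10), (27,G2,11)
Step 2: Sum ranks within each group.
R_1 = 24 (n_1 = 3)
R_2 = 29 (n_2 = 5)
R_3 = 13 (n_3 = 3)
Step 3: H = 12/(N(N+1)) * sum(R_i^2/n_i) - 3(N+1)
     = 12/(11*12) * (24^2/3 + 29^2/5 + 13^2/3) - 3*12
     = 0.090909 * 416.533 - 36
     = 1.866667.
Step 4: No ties, so H is used without correction.
Step 5: Under H0, H ~ chi^2(2); p-value = 0.393241.
Step 6: alpha = 0.05. fail to reject H0.

H = 1.8667, df = 2, p = 0.393241, fail to reject H0.


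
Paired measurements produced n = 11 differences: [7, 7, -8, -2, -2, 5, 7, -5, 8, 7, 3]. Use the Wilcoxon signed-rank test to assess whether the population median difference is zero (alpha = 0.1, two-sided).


Step 1: Drop any zero differences (none here) and take |d_i|.
|d| = [7, 7, 8, 2, 2, 5, 7, 5, 8, 7, 3]
Step 2: Midrank |d_i| (ties get averaged ranks).
ranks: |7|->7.5, |7|->7.5, |8|->10.5, |2|->1.5, |2|->1.5, |5|->4.5, |7|->7.5, |5|->4.5, |8|->10.5, |7|->7.5, |3|->3
Step 3: Attach original signs; sum ranks with positive sign and with negative sign.
W+ = 7.5 + 7.5 + 4.5 + 7.5 + 10.5 + 7.5 + 3 = 48
W- = 10.5 + 1.5 + 1.5 + 4.5 = 18
(Check: W+ + W- = 66 should equal n(n+1)/2 = 66.)
Step 4: Test statistic W = min(W+, W-) = 18.
Step 5: Ties in |d|, so use the tie-corrected normal approximation.
        E[W] = n(n+1)/4 = 11*12/4 = 33.
        Tie groups: |d|=2 (t=2), |d|=5 (t=2), |d|=7 (t=4), |d|=8 (t=2); sum(t^3 - t) = 78.
        Var[W] = n(n+1)(2n+1)/24 - sum(t^3-t)/48 = 3036/24 - 78/48 = 124.875.
        z = (W - E[W]) / sqrt(Var[W]) = (18 - 33) / 11.1747 = -1.3423.
        Two-sided p = 2*Phi(z) = 0.179495.
Step 6: alpha = 0.1. fail to reject H0.

W+ = 48, W- = 18, W = min = 18, p = 0.179495, fail to reject H0.


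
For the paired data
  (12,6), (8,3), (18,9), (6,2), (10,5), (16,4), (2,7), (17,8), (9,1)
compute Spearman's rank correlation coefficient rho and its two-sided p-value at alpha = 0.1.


Step 1: Rank x and y separately (midranks; no ties here).
rank(x): 12->6, 8->3, 18->9, 6->2, 10->5, 16->7, 2->1, 17->8, 9->4
rank(y): 6->6, 3->3, 9->9, 2->2, 5->5, 4->4, 7->7, 8->8, 1->1
Step 2: d_i = R_x(i) - R_y(i); compute d_i^2.
  (6-6)^2=0, (3-3)^2=0, (9-9)^2=0, (2-2)^2=0, (5-5)^2=0, (7-4)^2=9, (1-7)^2=36, (8-8)^2=0, (4-1)^2=9
sum(d^2) = 54.
Step 3: rho = 1 - 6*54 / (9*(9^2 - 1)) = 1 - 324/720 = 0.550000.
Step 4: Under H0, t = rho * sqrt((n-2)/(1-rho^2)) = 1.7424 ~ t(7).
Step 5: Two-sided p-value from the t-distribution with 7 df = 0.124977.
Step 6: alpha = 0.1. fail to reject H0.

rho = 0.5500, p = 0.124977, fail to reject H0 at alpha = 0.1.


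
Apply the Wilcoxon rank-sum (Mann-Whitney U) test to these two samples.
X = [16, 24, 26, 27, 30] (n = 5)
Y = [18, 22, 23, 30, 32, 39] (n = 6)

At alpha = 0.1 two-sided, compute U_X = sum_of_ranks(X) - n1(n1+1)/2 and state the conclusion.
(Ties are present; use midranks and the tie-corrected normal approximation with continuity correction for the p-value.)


Step 1: Combine and sort all 11 observations; assign midranks.
sorted (value, group): (16,X), (18,Y), (22,Y), (23,Y), (24,X), (26,X), (27,X), (30,X), (30,Y), (32,Y), (39,Y)
ranks: 16->1, 18->2, 22->3, 23->4, 24->5, 26->6, 27->7, 30->8.5, 30->8.5, 32->10, 39->11
Step 2: Rank sum for X: R1 = 1 + 5 + 6 + 7 + 8.5 = 27.5.
Step 3: U_X = R1 - n1(n1+1)/2 = 27.5 - 5*6/2 = 27.5 - 15 = 12.5.
       U_Y = n1*n2 - U_X = 30 - 12.5 = 17.5.
Step 4: Ties are present, so use the tie-corrected normal approximation (with continuity correction) for the p-value.
Step 5: p-value = 0.714379; compare to alpha = 0.1. fail to reject H0.

U_X = 12.5, p = 0.714379, fail to reject H0 at alpha = 0.1.


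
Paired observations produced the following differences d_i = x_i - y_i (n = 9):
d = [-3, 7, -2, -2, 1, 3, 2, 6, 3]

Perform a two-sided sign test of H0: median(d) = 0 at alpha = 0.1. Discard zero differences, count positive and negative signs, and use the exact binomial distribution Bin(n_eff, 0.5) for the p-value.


Step 1: Discard zero differences. Original n = 9; n_eff = number of nonzero differences = 9.
Nonzero differences (with sign): -3, +7, -2, -2, +1, +3, +2, +6, +3
Step 2: Count signs: positive = 6, negative = 3.
Step 3: Under H0: P(positive) = 0.5, so the number of positives S ~ Bin(9, 0.5).
Step 4: Two-sided exact p-value = sum of Bin(9,0.5) probabilities at or below the observed probability = 0.507812.
Step 5: alpha = 0.1. fail to reject H0.

n_eff = 9, pos = 6, neg = 3, p = 0.507812, fail to reject H0.


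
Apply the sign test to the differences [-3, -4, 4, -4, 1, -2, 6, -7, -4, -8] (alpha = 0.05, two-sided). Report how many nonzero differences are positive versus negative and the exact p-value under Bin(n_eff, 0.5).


Step 1: Discard zero differences. Original n = 10; n_eff = number of nonzero differences = 10.
Nonzero differences (with sign): -3, -4, +4, -4, +1, -2, +6, -7, -4, -8
Step 2: Count signs: positive = 3, negative = 7.
Step 3: Under H0: P(positive) = 0.5, so the number of positives S ~ Bin(10, 0.5).
Step 4: Two-sided exact p-value = sum of Bin(10,0.5) probabilities at or below the observed probability = 0.343750.
Step 5: alpha = 0.05. fail to reject H0.

n_eff = 10, pos = 3, neg = 7, p = 0.343750, fail to reject H0.


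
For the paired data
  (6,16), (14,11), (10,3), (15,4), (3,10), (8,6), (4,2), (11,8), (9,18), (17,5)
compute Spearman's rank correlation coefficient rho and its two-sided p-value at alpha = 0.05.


Step 1: Rank x and y separately (midranks; no ties here).
rank(x): 6->3, 14->8, 10->6, 15->9, 3->1, 8->4, 4->2, 11->7, 9->5, 17->10
rank(y): 16->9, 11->8, 3->2, 4->3, 10->7, 6->5, 2->1, 8->6, 18->10, 5->4
Step 2: d_i = R_x(i) - R_y(i); compute d_i^2.
  (3-9)^2=36, (8-8)^2=0, (6-2)^2=16, (9-3)^2=36, (1-7)^2=36, (4-5)^2=1, (2-1)^2=1, (7-6)^2=1, (5-10)^2=25, (10-4)^2=36
sum(d^2) = 188.
Step 3: rho = 1 - 6*188 / (10*(10^2 - 1)) = 1 - 1128/990 = -0.139394.
Step 4: Under H0, t = rho * sqrt((n-2)/(1-rho^2)) = -0.3982 ~ t(8).
Step 5: Two-sided p-value from the t-distribution with 8 df = 0.700932.
Step 6: alpha = 0.05. fail to reject H0.

rho = -0.1394, p = 0.700932, fail to reject H0 at alpha = 0.05.


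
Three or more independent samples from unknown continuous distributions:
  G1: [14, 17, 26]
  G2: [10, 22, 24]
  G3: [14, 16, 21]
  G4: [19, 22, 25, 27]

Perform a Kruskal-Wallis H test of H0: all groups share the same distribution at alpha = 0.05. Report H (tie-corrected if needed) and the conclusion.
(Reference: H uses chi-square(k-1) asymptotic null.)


Step 1: Combine all N = 13 observations and assign midranks.
sorted (value, group, rank): (10,G2,1), (14,G1,2.5), (14,G3,2.5), (16,G3,4), (17,G1,5), (19,G4,6), (21,G3,7), (22,G2,8.5), (22,G4,8.5), (24,G2,10), (25,G4,11), (26,G1,12), (27,G4,13)
Step 2: Sum ranks within each group.
R_1 = 19.5 (n_1 = 3)
R_2 = 19.5 (n_2 = 3)
R_3 = 13.5 (n_3 = 3)
R_4 = 38.5 (n_4 = 4)
Step 3: H = 12/(N(N+1)) * sum(R_i^2/n_i) - 3(N+1)
     = 12/(13*14) * (19.5^2/3 + 19.5^2/3 + 13.5^2/3 + 38.5^2/4) - 3*14
     = 0.065934 * 684.812 - 42
     = 3.152473.
Step 4: Ties present; correction factor C = 1 - 12/(13^3 - 13) = 0.994505. Corrected H = 3.152473 / 0.994505 = 3.169890.
Step 5: Under H0, H ~ chi^2(3); p-value = 0.366166.
Step 6: alpha = 0.05. fail to reject H0.

H = 3.1699, df = 3, p = 0.366166, fail to reject H0.


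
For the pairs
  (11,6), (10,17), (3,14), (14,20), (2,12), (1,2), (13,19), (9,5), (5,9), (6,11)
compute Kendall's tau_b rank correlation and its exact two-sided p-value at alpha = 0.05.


Step 1: Enumerate the 45 unordered pairs (i,j) with i<j and classify each by sign(x_j-x_i) * sign(y_j-y_i).
  (1,2):dx=-1,dy=+11->D; (1,3):dx=-8,dy=+8->D; (1,4):dx=+3,dy=+14->C; (1,5):dx=-9,dy=+6->D
  (1,6):dx=-10,dy=-4->C; (1,7):dx=+2,dy=+13->C; (1,8):dx=-2,dy=-1->C; (1,9):dx=-6,dy=+3->D
  (1,10):dx=-5,dy=+5->D; (2,3):dx=-7,dy=-3->C; (2,4):dx=+4,dy=+3->C; (2,5):dx=-8,dy=-5->C
  (2,6):dx=-9,dy=-15->C; (2,7):dx=+3,dy=+2->C; (2,8):dx=-1,dy=-12->C; (2,9):dx=-5,dy=-8->C
  (2,10):dx=-4,dy=-6->C; (3,4):dx=+11,dy=+6->C; (3,5):dx=-1,dy=-2->C; (3,6):dx=-2,dy=-12->C
  (3,7):dx=+10,dy=+5->C; (3,8):dx=+6,dy=-9->D; (3,9):dx=+2,dy=-5->D; (3,10):dx=+3,dy=-3->D
  (4,5):dx=-12,dy=-8->C; (4,6):dx=-13,dy=-18->C; (4,7):dx=-1,dy=-1->C; (4,8):dx=-5,dy=-15->C
  (4,9):dx=-9,dy=-11->C; (4,10):dx=-8,dy=-9->C; (5,6):dx=-1,dy=-10->C; (5,7):dx=+11,dy=+7->C
  (5,8):dx=+7,dy=-7->D; (5,9):dx=+3,dy=-3->D; (5,10):dx=+4,dy=-1->D; (6,7):dx=+12,dy=+17->C
  (6,8):dx=+8,dy=+3->C; (6,9):dx=+4,dy=+7->C; (6,10):dx=+5,dy=+9->C; (7,8):dx=-4,dy=-14->C
  (7,9):dx=-8,dy=-10->C; (7,10):dx=-7,dy=-8->C; (8,9):dx=-4,dy=+4->D; (8,10):dx=-3,dy=+6->D
  (9,10):dx=+1,dy=+2->C
Step 2: C = 32, D = 13, total pairs = 45.
Step 3: tau = (C - D)/(n(n-1)/2) = (32 - 13)/45 = 0.422222.
Step 4: Exact two-sided p-value (enumerate n! = 3628800 permutations of y under H0): p = 0.108313.
Step 5: alpha = 0.05. fail to reject H0.

tau_b = 0.4222 (C=32, D=13), p = 0.108313, fail to reject H0.


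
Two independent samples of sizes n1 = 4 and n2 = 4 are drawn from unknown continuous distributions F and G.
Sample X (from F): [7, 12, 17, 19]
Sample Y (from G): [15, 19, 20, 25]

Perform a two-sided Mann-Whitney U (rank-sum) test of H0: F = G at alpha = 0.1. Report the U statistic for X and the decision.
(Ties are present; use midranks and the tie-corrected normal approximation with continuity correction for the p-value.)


Step 1: Combine and sort all 8 observations; assign midranks.
sorted (value, group): (7,X), (12,X), (15,Y), (17,X), (19,X), (19,Y), (20,Y), (25,Y)
ranks: 7->1, 12->2, 15->3, 17->4, 19->5.5, 19->5.5, 20->7, 25->8
Step 2: Rank sum for X: R1 = 1 + 2 + 4 + 5.5 = 12.5.
Step 3: U_X = R1 - n1(n1+1)/2 = 12.5 - 4*5/2 = 12.5 - 10 = 2.5.
       U_Y = n1*n2 - U_X = 16 - 2.5 = 13.5.
Step 4: Ties are present, so use the tie-corrected normal approximation (with continuity correction) for the p-value.
Step 5: p-value = 0.146489; compare to alpha = 0.1. fail to reject H0.

U_X = 2.5, p = 0.146489, fail to reject H0 at alpha = 0.1.


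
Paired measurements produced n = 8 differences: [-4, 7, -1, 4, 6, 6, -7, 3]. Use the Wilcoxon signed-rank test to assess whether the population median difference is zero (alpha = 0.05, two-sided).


Step 1: Drop any zero differences (none here) and take |d_i|.
|d| = [4, 7, 1, 4, 6, 6, 7, 3]
Step 2: Midrank |d_i| (ties get averaged ranks).
ranks: |4|->3.5, |7|->7.5, |1|->1, |4|->3.5, |6|->5.5, |6|->5.5, |7|->7.5, |3|->2
Step 3: Attach original signs; sum ranks with positive sign and with negative sign.
W+ = 7.5 + 3.5 + 5.5 + 5.5 + 2 = 24
W- = 3.5 + 1 + 7.5 = 12
(Check: W+ + W- = 36 should equal n(n+1)/2 = 36.)
Step 4: Test statistic W = min(W+, W-) = 12.
Step 5: Ties in |d|, so use the tie-corrected normal approximation.
        E[W] = n(n+1)/4 = 8*9/4 = 18.
        Tie groups: |d|=4 (t=2), |d|=6 (t=2), |d|=7 (t=2); sum(t^3 - t) = 18.
        Var[W] = n(n+1)(2n+1)/24 - sum(t^3-t)/48 = 1224/24 - 18/48 = 50.625.
        z = (W - E[W]) / sqrt(Var[W]) = (12 - 18) / 7.1151 = -0.8433.
        Two-sided p = 2*Phi(z) = 0.399075.
Step 6: alpha = 0.05. fail to reject H0.

W+ = 24, W- = 12, W = min = 12, p = 0.399075, fail to reject H0.


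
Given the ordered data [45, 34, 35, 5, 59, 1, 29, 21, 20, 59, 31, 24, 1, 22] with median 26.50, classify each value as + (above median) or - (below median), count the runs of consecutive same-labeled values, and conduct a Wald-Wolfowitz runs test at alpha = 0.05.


Step 1: Compute median = 26.50; label A = above, B = below.
Labels in order: AAABABABBAABBB  (n_A = 7, n_B = 7)
Step 2: Count runs R = 8.
Step 3: Under H0 (random ordering), E[R] = 2*n_A*n_B/(n_A+n_B) + 1 = 2*7*7/14 + 1 = 8.0000.
        Var[R] = 2*n_A*n_B*(2*n_A*n_B - n_A - n_B) / ((n_A+n_B)^2 * (n_A+n_B-1)) = 8232/2548 = 3.2308.
        SD[R] = 1.7974.
Step 4: R = E[R], so z = 0 with no continuity correction.
Step 5: Two-sided p-value via normal approximation = 2*(1 - Phi(|z|)) = 1.000000.
Step 6: alpha = 0.05. fail to reject H0.

R = 8, z = 0.0000, p = 1.000000, fail to reject H0.


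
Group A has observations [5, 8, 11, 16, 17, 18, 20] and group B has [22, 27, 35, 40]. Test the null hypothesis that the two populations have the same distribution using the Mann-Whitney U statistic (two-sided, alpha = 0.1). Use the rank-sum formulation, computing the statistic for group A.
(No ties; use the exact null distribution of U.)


Step 1: Combine and sort all 11 observations; assign midranks.
sorted (value, group): (5,X), (8,X), (11,X), (16,X), (17,X), (18,X), (20,X), (22,Y), (27,Y), (35,Y), (40,Y)
ranks: 5->1, 8->2, 11->3, 16->4, 17->5, 18->6, 20->7, 22->8, 27->9, 35->10, 40->11
Step 2: Rank sum for X: R1 = 1 + 2 + 3 + 4 + 5 + 6 + 7 = 28.
Step 3: U_X = R1 - n1(n1+1)/2 = 28 - 7*8/2 = 28 - 28 = 0.
       U_Y = n1*n2 - U_X = 28 - 0 = 28.
Step 4: No ties, so the exact null distribution of U (based on enumerating the C(11,7) = 330 equally likely rank assignments) gives the two-sided p-value.
Step 5: p-value = 0.006061; compare to alpha = 0.1. reject H0.

U_X = 0, p = 0.006061, reject H0 at alpha = 0.1.


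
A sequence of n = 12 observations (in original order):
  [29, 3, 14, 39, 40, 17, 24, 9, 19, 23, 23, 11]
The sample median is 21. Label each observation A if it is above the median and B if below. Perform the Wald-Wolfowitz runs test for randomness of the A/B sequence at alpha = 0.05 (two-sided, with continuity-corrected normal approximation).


Step 1: Compute median = 21; label A = above, B = below.
Labels in order: ABBAABABBAAB  (n_A = 6, n_B = 6)
Step 2: Count runs R = 8.
Step 3: Under H0 (random ordering), E[R] = 2*n_A*n_B/(n_A+n_B) + 1 = 2*6*6/12 + 1 = 7.0000.
        Var[R] = 2*n_A*n_B*(2*n_A*n_B - n_A - n_B) / ((n_A+n_B)^2 * (n_A+n_B-1)) = 4320/1584 = 2.7273.
        SD[R] = 1.6514.
Step 4: Continuity-corrected z = (R - 0.5 - E[R]) / SD[R] = (8 - 0.5 - 7.0000) / 1.6514 = 0.3028.
Step 5: Two-sided p-value via normal approximation = 2*(1 - Phi(|z|)) = 0.762069.
Step 6: alpha = 0.05. fail to reject H0.

R = 8, z = 0.3028, p = 0.762069, fail to reject H0.


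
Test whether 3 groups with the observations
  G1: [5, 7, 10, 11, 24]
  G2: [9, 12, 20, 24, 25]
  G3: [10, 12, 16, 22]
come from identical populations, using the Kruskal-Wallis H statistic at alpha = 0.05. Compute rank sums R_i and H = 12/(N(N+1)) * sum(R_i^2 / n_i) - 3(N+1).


Step 1: Combine all N = 14 observations and assign midranks.
sorted (value, group, rank): (5,G1,1), (7,G1,2), (9,G2,3), (10,G1,4.5), (10,G3,4.5), (11,G1,6), (12,G2,7.5), (12,G3,7.5), (16,G3,9), (20,G2,10), (22,G3,11), (24,G1,12.5), (24,G2,12.5), (25,G2,14)
Step 2: Sum ranks within each group.
R_1 = 26 (n_1 = 5)
R_2 = 47 (n_2 = 5)
R_3 = 32 (n_3 = 4)
Step 3: H = 12/(N(N+1)) * sum(R_i^2/n_i) - 3(N+1)
     = 12/(14*15) * (26^2/5 + 47^2/5 + 32^2/4) - 3*15
     = 0.057143 * 833 - 45
     = 2.600000.
Step 4: Ties present; correction factor C = 1 - 18/(14^3 - 14) = 0.993407. Corrected H = 2.600000 / 0.993407 = 2.617257.
Step 5: Under H0, H ~ chi^2(2); p-value = 0.270190.
Step 6: alpha = 0.05. fail to reject H0.

H = 2.6173, df = 2, p = 0.270190, fail to reject H0.


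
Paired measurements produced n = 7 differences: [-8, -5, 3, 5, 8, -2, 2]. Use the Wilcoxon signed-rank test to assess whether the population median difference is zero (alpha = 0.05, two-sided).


Step 1: Drop any zero differences (none here) and take |d_i|.
|d| = [8, 5, 3, 5, 8, 2, 2]
Step 2: Midrank |d_i| (ties get averaged ranks).
ranks: |8|->6.5, |5|->4.5, |3|->3, |5|->4.5, |8|->6.5, |2|->1.5, |2|->1.5
Step 3: Attach original signs; sum ranks with positive sign and with negative sign.
W+ = 3 + 4.5 + 6.5 + 1.5 = 15.5
W- = 6.5 + 4.5 + 1.5 = 12.5
(Check: W+ + W- = 28 should equal n(n+1)/2 = 28.)
Step 4: Test statistic W = min(W+, W-) = 12.5.
Step 5: Ties in |d|, so use the tie-corrected normal approximation.
        E[W] = n(n+1)/4 = 7*8/4 = 14.
        Tie groups: |d|=2 (t=2), |d|=5 (t=2), |d|=8 (t=2); sum(t^3 - t) = 18.
        Var[W] = n(n+1)(2n+1)/24 - sum(t^3-t)/48 = 840/24 - 18/48 = 34.625.
        z = (W - E[W]) / sqrt(Var[W]) = (12.5 - 14) / 5.8843 = -0.2549.
        Two-sided p = 2*Phi(z) = 0.798788.
Step 6: alpha = 0.05. fail to reject H0.

W+ = 15.5, W- = 12.5, W = min = 12.5, p = 0.798788, fail to reject H0.


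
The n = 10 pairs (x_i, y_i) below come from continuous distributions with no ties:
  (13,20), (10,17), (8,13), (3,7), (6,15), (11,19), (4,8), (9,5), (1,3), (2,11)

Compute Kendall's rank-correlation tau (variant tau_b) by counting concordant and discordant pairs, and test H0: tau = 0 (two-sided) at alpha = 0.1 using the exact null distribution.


Step 1: Enumerate the 45 unordered pairs (i,j) with i<j and classify each by sign(x_j-x_i) * sign(y_j-y_i).
  (1,2):dx=-3,dy=-3->C; (1,3):dx=-5,dy=-7->C; (1,4):dx=-10,dy=-13->C; (1,5):dx=-7,dy=-5->C
  (1,6):dx=-2,dy=-1->C; (1,7):dx=-9,dy=-12->C; (1,8):dx=-4,dy=-15->C; (1,9):dx=-12,dy=-17->C
  (1,10):dx=-11,dy=-9->C; (2,3):dx=-2,dy=-4->C; (2,4):dx=-7,dy=-10->C; (2,5):dx=-4,dy=-2->C
  (2,6):dx=+1,dy=+2->C; (2,7):dx=-6,dy=-9->C; (2,8):dx=-1,dy=-12->C; (2,9):dx=-9,dy=-14->C
  (2,10):dx=-8,dy=-6->C; (3,4):dx=-5,dy=-6->C; (3,5):dx=-2,dy=+2->D; (3,6):dx=+3,dy=+6->C
  (3,7):dx=-4,dy=-5->C; (3,8):dx=+1,dy=-8->D; (3,9):dx=-7,dy=-10->C; (3,10):dx=-6,dy=-2->C
  (4,5):dx=+3,dy=+8->C; (4,6):dx=+8,dy=+12->C; (4,7):dx=+1,dy=+1->C; (4,8):dx=+6,dy=-2->D
  (4,9):dx=-2,dy=-4->C; (4,10):dx=-1,dy=+4->D; (5,6):dx=+5,dy=+4->C; (5,7):dx=-2,dy=-7->C
  (5,8):dx=+3,dy=-10->D; (5,9):dx=-5,dy=-12->C; (5,10):dx=-4,dy=-4->C; (6,7):dx=-7,dy=-11->C
  (6,8):dx=-2,dy=-14->C; (6,9):dx=-10,dy=-16->C; (6,10):dx=-9,dy=-8->C; (7,8):dx=+5,dy=-3->D
  (7,9):dx=-3,dy=-5->C; (7,10):dx=-2,dy=+3->D; (8,9):dx=-8,dy=-2->C; (8,10):dx=-7,dy=+6->D
  (9,10):dx=+1,dy=+8->C
Step 2: C = 37, D = 8, total pairs = 45.
Step 3: tau = (C - D)/(n(n-1)/2) = (37 - 8)/45 = 0.644444.
Step 4: Exact two-sided p-value (enumerate n! = 3628800 permutations of y under H0): p = 0.009148.
Step 5: alpha = 0.1. reject H0.

tau_b = 0.6444 (C=37, D=8), p = 0.009148, reject H0.
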